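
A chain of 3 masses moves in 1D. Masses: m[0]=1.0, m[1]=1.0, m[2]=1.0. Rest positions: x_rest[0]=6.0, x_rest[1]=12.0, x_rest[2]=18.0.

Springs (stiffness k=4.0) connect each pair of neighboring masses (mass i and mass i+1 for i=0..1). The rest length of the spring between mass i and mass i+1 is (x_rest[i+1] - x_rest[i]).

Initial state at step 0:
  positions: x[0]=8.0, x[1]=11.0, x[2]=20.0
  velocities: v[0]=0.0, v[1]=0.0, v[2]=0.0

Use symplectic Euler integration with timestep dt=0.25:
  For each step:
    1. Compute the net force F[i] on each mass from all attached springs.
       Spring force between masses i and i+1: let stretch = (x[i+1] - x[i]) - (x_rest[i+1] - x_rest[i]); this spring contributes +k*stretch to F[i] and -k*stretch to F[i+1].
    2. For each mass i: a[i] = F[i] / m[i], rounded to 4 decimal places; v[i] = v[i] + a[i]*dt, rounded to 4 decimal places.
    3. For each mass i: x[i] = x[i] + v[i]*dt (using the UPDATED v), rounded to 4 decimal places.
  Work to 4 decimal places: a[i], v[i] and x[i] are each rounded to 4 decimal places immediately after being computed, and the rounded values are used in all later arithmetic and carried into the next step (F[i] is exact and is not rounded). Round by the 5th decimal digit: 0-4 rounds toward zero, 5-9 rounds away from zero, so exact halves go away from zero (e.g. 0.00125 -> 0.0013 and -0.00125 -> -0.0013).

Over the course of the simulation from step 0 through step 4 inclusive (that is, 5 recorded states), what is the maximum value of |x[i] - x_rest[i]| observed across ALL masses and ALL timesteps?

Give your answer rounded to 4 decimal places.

Answer: 3.2188

Derivation:
Step 0: x=[8.0000 11.0000 20.0000] v=[0.0000 0.0000 0.0000]
Step 1: x=[7.2500 12.5000 19.2500] v=[-3.0000 6.0000 -3.0000]
Step 2: x=[6.3125 14.3750 18.3125] v=[-3.7500 7.5000 -3.7500]
Step 3: x=[5.8906 15.2188 17.8906] v=[-1.6875 3.3750 -1.6875]
Step 4: x=[6.3008 14.3985 18.3008] v=[1.6407 -3.2814 1.6407]
Max displacement = 3.2188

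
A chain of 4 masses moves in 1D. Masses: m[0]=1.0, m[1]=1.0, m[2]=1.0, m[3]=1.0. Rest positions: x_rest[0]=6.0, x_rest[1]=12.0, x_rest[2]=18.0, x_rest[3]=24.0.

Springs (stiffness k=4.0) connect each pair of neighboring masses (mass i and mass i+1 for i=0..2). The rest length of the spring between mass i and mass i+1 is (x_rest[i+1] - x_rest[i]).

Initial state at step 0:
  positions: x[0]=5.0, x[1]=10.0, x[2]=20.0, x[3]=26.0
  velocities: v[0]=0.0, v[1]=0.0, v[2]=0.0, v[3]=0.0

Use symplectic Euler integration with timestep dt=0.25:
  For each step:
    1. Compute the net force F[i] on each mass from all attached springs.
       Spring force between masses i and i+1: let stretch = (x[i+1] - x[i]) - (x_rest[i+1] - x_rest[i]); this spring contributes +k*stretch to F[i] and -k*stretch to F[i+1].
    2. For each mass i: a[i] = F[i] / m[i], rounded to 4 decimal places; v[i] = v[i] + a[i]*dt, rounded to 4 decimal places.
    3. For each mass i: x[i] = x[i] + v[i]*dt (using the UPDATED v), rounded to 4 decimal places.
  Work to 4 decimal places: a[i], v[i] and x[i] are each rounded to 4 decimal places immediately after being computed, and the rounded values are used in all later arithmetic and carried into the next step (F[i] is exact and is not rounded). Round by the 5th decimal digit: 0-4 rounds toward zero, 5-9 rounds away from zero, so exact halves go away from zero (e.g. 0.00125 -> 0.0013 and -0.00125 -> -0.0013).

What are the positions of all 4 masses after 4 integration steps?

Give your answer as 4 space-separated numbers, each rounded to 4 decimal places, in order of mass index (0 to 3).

Answer: 6.1016 13.1563 17.8750 23.8672

Derivation:
Step 0: x=[5.0000 10.0000 20.0000 26.0000] v=[0.0000 0.0000 0.0000 0.0000]
Step 1: x=[4.7500 11.2500 19.0000 26.0000] v=[-1.0000 5.0000 -4.0000 0.0000]
Step 2: x=[4.6250 12.8125 17.8125 25.7500] v=[-0.5000 6.2500 -4.7500 -1.0000]
Step 3: x=[5.0469 13.5781 17.3594 25.0156] v=[1.6875 3.0625 -1.8125 -2.9375]
Step 4: x=[6.1016 13.1563 17.8750 23.8672] v=[4.2187 -1.6874 2.0624 -4.5937]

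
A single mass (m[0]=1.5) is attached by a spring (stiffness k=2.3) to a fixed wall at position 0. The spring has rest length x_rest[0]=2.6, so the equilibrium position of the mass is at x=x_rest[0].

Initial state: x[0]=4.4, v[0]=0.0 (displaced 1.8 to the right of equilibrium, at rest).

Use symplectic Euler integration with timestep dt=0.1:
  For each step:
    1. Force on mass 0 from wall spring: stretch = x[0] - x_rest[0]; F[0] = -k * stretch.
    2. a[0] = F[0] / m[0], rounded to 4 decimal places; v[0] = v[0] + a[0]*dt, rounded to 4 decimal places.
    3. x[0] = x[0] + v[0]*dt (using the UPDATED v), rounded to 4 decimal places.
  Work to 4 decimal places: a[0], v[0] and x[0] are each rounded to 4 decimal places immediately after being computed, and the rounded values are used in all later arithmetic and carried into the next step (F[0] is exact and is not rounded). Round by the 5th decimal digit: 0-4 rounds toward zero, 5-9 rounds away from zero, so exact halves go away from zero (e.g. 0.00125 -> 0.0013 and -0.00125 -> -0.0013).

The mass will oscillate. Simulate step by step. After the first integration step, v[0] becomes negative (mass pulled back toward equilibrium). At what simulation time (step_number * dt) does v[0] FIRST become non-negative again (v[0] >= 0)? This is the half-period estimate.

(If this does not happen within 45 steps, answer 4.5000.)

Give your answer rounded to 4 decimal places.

Answer: 2.6000

Derivation:
Step 0: x=[4.4000] v=[0.0000]
Step 1: x=[4.3724] v=[-0.2760]
Step 2: x=[4.3176] v=[-0.5478]
Step 3: x=[4.2365] v=[-0.8112]
Step 4: x=[4.1303] v=[-1.0621]
Step 5: x=[4.0006] v=[-1.2968]
Step 6: x=[3.8494] v=[-1.5116]
Step 7: x=[3.6791] v=[-1.7032]
Step 8: x=[3.4922] v=[-1.8687]
Step 9: x=[3.2917] v=[-2.0055]
Step 10: x=[3.0805] v=[-2.1116]
Step 11: x=[2.8620] v=[-2.1853]
Step 12: x=[2.6395] v=[-2.2255]
Step 13: x=[2.4163] v=[-2.2316]
Step 14: x=[2.1960] v=[-2.2034]
Step 15: x=[1.9819] v=[-2.1415]
Step 16: x=[1.7772] v=[-2.0467]
Step 17: x=[1.5852] v=[-1.9205]
Step 18: x=[1.4087] v=[-1.7649]
Step 19: x=[1.2505] v=[-1.5822]
Step 20: x=[1.1130] v=[-1.3753]
Step 21: x=[0.9983] v=[-1.1473]
Step 22: x=[0.9081] v=[-0.9017]
Step 23: x=[0.8439] v=[-0.6423]
Step 24: x=[0.8066] v=[-0.3730]
Step 25: x=[0.7968] v=[-0.0980]
Step 26: x=[0.8147] v=[0.1785]
First v>=0 after going negative at step 26, time=2.6000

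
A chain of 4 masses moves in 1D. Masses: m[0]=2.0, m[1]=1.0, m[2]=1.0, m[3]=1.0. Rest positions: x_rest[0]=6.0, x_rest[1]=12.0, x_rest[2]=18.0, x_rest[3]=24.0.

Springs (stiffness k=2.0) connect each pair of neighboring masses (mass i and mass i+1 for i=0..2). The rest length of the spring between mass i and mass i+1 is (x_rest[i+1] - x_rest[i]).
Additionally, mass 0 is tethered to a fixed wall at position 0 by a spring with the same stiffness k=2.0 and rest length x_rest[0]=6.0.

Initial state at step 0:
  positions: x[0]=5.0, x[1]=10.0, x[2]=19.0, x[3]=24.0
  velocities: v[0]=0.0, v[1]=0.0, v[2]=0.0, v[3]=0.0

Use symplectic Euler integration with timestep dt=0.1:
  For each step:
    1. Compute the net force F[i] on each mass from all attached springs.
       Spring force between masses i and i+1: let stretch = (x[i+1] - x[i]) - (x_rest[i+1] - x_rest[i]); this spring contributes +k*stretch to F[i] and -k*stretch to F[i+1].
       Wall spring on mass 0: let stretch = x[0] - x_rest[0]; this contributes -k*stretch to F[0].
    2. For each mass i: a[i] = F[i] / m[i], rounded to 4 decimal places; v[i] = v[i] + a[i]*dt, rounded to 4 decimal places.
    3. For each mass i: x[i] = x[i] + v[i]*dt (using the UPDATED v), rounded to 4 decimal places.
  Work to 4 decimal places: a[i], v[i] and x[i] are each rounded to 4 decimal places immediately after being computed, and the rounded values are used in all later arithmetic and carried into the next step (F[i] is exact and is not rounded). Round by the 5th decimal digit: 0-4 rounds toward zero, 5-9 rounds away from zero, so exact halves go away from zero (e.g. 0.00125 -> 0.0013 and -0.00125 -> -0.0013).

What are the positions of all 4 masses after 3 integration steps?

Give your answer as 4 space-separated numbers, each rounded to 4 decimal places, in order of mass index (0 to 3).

Step 0: x=[5.0000 10.0000 19.0000 24.0000] v=[0.0000 0.0000 0.0000 0.0000]
Step 1: x=[5.0000 10.0800 18.9200 24.0200] v=[0.0000 0.8000 -0.8000 0.2000]
Step 2: x=[5.0008 10.2352 18.7652 24.0580] v=[0.0080 1.5520 -1.5480 0.3800]
Step 3: x=[5.0039 10.4563 18.5457 24.1101] v=[0.0314 2.2111 -2.1954 0.5214]

Answer: 5.0039 10.4563 18.5457 24.1101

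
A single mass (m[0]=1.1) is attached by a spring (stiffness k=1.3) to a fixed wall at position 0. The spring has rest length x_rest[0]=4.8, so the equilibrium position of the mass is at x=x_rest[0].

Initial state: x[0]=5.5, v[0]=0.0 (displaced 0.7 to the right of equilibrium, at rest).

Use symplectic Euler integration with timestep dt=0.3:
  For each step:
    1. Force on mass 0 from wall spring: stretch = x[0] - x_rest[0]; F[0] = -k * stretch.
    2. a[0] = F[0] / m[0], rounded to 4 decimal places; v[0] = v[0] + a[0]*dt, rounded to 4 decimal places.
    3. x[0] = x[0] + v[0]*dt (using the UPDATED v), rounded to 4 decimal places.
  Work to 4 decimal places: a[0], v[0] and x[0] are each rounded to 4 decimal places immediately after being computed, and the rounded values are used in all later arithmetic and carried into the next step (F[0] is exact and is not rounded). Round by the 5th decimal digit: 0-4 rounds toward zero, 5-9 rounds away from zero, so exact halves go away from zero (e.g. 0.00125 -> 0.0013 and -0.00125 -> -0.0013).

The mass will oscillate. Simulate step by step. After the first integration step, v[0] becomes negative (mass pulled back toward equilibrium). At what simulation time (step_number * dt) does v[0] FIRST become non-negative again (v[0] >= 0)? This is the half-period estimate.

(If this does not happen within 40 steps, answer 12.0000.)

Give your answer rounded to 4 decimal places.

Answer: 3.0000

Derivation:
Step 0: x=[5.5000] v=[0.0000]
Step 1: x=[5.4255] v=[-0.2482]
Step 2: x=[5.2845] v=[-0.4700]
Step 3: x=[5.0920] v=[-0.6418]
Step 4: x=[4.8684] v=[-0.7453]
Step 5: x=[4.6376] v=[-0.7695]
Step 6: x=[4.4240] v=[-0.7119]
Step 7: x=[4.2504] v=[-0.5786]
Step 8: x=[4.1353] v=[-0.3838]
Step 9: x=[4.0909] v=[-0.1481]
Step 10: x=[4.1219] v=[0.1033]
First v>=0 after going negative at step 10, time=3.0000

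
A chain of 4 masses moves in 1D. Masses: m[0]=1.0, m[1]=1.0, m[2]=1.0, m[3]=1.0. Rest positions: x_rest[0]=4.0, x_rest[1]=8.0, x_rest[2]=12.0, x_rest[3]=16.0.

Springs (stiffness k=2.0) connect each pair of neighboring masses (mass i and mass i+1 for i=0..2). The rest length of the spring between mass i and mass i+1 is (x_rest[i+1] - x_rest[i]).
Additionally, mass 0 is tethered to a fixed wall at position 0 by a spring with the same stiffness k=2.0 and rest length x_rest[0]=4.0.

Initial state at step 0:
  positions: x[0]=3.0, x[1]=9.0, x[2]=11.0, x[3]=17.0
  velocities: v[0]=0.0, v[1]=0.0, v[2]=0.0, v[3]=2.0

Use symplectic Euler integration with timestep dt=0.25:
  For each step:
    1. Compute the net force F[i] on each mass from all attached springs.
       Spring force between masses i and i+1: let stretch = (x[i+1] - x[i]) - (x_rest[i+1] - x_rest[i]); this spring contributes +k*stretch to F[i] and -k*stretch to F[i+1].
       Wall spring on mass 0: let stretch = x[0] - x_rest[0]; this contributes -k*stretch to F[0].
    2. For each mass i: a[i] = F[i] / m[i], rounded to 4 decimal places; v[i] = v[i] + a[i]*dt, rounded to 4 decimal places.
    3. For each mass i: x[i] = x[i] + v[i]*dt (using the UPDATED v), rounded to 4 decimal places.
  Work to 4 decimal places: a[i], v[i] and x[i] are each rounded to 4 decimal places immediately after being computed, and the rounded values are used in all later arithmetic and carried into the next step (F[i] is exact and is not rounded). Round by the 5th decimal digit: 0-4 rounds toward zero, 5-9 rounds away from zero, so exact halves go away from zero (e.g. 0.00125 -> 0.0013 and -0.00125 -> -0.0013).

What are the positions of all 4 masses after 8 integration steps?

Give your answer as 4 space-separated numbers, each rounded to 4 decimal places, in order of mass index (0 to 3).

Answer: 3.7924 10.3487 12.6758 17.5546

Derivation:
Step 0: x=[3.0000 9.0000 11.0000 17.0000] v=[0.0000 0.0000 0.0000 2.0000]
Step 1: x=[3.3750 8.5000 11.5000 17.2500] v=[1.5000 -2.0000 2.0000 1.0000]
Step 2: x=[3.9688 7.7344 12.3438 17.2813] v=[2.3750 -3.0625 3.3750 0.1250]
Step 3: x=[4.5372 7.0743 13.2286 17.1954] v=[2.2734 -2.6406 3.5391 -0.3438]
Step 4: x=[4.8556 6.8663 13.8400 17.1136] v=[1.2734 -0.8320 2.4454 -0.3272]
Step 5: x=[4.8183 7.2787 13.9889 17.1226] v=[-0.1491 1.6495 0.5954 0.0360]
Step 6: x=[4.4863 8.2223 13.6907 17.2399] v=[-1.3281 3.7744 -1.1929 0.4692]
Step 7: x=[4.0605 9.3825 13.1526 17.4136] v=[-1.7033 4.6406 -2.1525 0.6946]
Step 8: x=[3.7924 10.3487 12.6758 17.5546] v=[-1.0726 3.8647 -1.9071 0.5641]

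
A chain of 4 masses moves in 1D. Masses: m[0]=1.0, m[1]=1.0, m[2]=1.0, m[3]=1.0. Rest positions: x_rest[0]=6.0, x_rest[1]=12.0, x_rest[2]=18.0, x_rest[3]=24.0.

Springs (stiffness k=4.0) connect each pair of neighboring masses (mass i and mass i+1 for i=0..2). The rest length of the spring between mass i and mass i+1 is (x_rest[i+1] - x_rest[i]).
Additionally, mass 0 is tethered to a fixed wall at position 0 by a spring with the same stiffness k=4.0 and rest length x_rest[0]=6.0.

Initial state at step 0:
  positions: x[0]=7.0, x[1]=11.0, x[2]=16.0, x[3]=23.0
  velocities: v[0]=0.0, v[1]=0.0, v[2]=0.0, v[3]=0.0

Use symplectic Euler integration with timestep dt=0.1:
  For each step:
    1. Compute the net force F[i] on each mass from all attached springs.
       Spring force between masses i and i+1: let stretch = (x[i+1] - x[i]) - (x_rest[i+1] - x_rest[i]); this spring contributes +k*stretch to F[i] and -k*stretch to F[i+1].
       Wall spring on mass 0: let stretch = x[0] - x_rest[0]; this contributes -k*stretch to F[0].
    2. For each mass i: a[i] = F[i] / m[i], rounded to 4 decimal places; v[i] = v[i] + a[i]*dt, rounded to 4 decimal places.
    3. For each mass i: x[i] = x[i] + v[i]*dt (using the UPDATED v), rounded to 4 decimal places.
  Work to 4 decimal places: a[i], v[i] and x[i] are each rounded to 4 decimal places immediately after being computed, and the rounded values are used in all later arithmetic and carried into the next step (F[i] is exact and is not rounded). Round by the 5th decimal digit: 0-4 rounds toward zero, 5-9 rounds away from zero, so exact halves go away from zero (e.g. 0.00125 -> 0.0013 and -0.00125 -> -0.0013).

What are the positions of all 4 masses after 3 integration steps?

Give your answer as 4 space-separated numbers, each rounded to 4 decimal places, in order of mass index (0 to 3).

Answer: 6.3349 11.2166 16.4485 22.7836

Derivation:
Step 0: x=[7.0000 11.0000 16.0000 23.0000] v=[0.0000 0.0000 0.0000 0.0000]
Step 1: x=[6.8800 11.0400 16.0800 22.9600] v=[-1.2000 0.4000 0.8000 -0.4000]
Step 2: x=[6.6512 11.1152 16.2336 22.8848] v=[-2.2880 0.7520 1.5360 -0.7520]
Step 3: x=[6.3349 11.2166 16.4485 22.7836] v=[-3.1629 1.0138 2.1491 -1.0125]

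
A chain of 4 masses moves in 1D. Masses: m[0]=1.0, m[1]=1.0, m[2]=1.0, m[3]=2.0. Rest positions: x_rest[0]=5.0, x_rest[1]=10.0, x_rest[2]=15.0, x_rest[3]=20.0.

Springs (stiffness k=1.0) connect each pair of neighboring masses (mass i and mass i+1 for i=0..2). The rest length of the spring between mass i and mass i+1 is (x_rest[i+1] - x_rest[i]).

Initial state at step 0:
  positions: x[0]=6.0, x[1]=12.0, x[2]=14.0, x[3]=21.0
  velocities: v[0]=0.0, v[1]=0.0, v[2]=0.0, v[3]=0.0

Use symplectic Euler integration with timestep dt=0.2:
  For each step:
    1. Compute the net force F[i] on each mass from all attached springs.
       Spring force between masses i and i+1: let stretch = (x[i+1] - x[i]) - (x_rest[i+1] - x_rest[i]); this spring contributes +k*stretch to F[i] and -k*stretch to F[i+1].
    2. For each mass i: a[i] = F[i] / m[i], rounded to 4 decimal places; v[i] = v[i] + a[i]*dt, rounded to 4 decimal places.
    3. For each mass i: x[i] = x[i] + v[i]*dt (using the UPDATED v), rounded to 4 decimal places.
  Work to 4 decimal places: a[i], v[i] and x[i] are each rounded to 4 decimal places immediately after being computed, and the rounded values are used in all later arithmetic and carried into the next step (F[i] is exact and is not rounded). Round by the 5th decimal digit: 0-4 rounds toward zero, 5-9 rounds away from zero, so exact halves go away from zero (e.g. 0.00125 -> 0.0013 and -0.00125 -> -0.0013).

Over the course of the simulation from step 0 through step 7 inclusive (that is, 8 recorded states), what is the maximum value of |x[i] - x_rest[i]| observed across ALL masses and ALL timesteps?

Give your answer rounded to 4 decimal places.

Answer: 2.1471

Derivation:
Step 0: x=[6.0000 12.0000 14.0000 21.0000] v=[0.0000 0.0000 0.0000 0.0000]
Step 1: x=[6.0400 11.8400 14.2000 20.9600] v=[0.2000 -0.8000 1.0000 -0.2000]
Step 2: x=[6.1120 11.5424 14.5760 20.8848] v=[0.3600 -1.4880 1.8800 -0.3760]
Step 3: x=[6.2012 11.1489 15.0830 20.7834] v=[0.4461 -1.9674 2.5350 -0.5069]
Step 4: x=[6.2883 10.7149 15.6607 20.6680] v=[0.4356 -2.1701 2.8883 -0.5769]
Step 5: x=[6.3525 10.3016 16.2408 20.5525] v=[0.3209 -2.0663 2.9006 -0.5776]
Step 6: x=[6.3746 9.9679 16.7558 20.4507] v=[0.1107 -1.6683 2.5751 -0.5088]
Step 7: x=[6.3405 9.7620 17.1471 20.3750] v=[-0.1706 -1.0294 1.9565 -0.3783]
Max displacement = 2.1471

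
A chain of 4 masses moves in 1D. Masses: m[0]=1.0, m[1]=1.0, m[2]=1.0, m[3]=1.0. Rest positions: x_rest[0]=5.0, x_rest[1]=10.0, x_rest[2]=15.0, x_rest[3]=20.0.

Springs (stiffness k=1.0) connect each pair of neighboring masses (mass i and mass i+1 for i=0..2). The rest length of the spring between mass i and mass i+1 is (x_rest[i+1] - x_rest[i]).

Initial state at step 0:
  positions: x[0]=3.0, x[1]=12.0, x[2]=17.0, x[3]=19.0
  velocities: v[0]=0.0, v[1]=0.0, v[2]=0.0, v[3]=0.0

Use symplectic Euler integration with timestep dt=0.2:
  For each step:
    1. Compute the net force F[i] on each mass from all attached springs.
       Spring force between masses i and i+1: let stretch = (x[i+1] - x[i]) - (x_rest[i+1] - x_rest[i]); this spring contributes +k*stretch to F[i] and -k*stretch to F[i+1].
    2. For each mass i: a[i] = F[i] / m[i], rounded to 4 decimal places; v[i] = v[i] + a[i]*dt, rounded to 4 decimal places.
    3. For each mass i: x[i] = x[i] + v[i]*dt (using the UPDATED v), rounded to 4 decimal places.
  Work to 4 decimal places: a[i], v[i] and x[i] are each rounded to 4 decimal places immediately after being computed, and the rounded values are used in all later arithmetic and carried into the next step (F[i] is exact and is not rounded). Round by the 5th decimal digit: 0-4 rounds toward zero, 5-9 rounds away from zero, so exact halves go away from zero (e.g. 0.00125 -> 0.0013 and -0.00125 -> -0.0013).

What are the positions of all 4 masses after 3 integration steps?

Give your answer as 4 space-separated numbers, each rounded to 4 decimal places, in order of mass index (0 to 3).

Step 0: x=[3.0000 12.0000 17.0000 19.0000] v=[0.0000 0.0000 0.0000 0.0000]
Step 1: x=[3.1600 11.8400 16.8800 19.1200] v=[0.8000 -0.8000 -0.6000 0.6000]
Step 2: x=[3.4672 11.5344 16.6480 19.3504] v=[1.5360 -1.5280 -1.1600 1.1520]
Step 3: x=[3.8971 11.1107 16.3196 19.6727] v=[2.1494 -2.1187 -1.6422 1.6115]

Answer: 3.8971 11.1107 16.3196 19.6727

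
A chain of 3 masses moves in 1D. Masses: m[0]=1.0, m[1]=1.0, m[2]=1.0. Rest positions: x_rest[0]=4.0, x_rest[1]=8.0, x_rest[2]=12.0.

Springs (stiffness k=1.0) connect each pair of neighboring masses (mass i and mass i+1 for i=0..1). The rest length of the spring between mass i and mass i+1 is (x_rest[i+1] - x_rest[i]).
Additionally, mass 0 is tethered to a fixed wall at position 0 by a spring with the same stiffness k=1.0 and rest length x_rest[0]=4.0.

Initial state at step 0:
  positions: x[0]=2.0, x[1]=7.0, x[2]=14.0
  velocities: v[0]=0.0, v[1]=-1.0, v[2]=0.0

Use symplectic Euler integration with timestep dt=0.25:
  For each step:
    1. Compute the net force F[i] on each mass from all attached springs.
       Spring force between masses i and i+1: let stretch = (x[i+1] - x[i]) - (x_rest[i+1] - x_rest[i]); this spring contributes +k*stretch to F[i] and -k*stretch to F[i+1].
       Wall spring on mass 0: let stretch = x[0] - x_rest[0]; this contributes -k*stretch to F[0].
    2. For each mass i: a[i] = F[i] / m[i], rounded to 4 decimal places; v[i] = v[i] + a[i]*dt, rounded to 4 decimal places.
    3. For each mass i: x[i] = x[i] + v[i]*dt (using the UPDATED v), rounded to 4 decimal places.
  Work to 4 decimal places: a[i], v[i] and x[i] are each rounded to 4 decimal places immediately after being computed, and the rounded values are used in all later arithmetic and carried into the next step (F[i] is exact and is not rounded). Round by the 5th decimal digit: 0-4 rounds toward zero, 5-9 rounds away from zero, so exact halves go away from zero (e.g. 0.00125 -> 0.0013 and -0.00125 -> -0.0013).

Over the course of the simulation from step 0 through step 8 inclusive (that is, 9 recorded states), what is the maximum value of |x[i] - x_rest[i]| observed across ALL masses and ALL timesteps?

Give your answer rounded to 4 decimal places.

Answer: 2.2717

Derivation:
Step 0: x=[2.0000 7.0000 14.0000] v=[0.0000 -1.0000 0.0000]
Step 1: x=[2.1875 6.8750 13.8125] v=[0.7500 -0.5000 -0.7500]
Step 2: x=[2.5313 6.8906 13.4414] v=[1.3750 0.0625 -1.4844]
Step 3: x=[2.9893 7.0432 12.9109] v=[1.8320 0.6104 -2.1221]
Step 4: x=[3.5139 7.3092 12.2637] v=[2.0982 1.0639 -2.5890]
Step 5: x=[4.0561 7.6476 11.5568] v=[2.1686 1.3537 -2.8276]
Step 6: x=[4.5692 8.0059 10.8556] v=[2.0525 1.4331 -2.8049]
Step 7: x=[5.0116 8.3275 10.2263] v=[1.7694 1.2864 -2.5173]
Step 8: x=[5.3480 8.5605 9.7283] v=[1.3455 0.9321 -1.9920]
Max displacement = 2.2717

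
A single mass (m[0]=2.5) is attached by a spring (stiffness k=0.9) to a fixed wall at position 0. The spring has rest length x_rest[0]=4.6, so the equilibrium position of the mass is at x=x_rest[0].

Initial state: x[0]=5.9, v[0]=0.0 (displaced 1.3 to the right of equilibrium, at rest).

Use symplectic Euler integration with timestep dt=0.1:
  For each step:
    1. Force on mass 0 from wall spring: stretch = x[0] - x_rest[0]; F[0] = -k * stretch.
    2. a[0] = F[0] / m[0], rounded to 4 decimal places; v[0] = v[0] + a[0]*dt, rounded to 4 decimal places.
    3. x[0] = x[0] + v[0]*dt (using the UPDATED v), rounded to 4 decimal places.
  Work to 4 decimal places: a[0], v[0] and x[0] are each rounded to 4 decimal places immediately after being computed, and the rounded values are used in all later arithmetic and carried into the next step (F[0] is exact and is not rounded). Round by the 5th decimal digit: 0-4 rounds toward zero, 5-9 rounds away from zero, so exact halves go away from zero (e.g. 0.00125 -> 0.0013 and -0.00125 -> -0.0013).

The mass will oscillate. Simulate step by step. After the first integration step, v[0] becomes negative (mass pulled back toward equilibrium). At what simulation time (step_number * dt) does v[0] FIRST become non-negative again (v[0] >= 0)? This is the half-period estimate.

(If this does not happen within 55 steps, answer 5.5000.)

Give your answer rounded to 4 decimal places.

Answer: 5.3000

Derivation:
Step 0: x=[5.9000] v=[0.0000]
Step 1: x=[5.8953] v=[-0.0468]
Step 2: x=[5.8860] v=[-0.0934]
Step 3: x=[5.8720] v=[-0.1397]
Step 4: x=[5.8535] v=[-0.1855]
Step 5: x=[5.8304] v=[-0.2306]
Step 6: x=[5.8029] v=[-0.2749]
Step 7: x=[5.7711] v=[-0.3182]
Step 8: x=[5.7351] v=[-0.3604]
Step 9: x=[5.6950] v=[-0.4013]
Step 10: x=[5.6509] v=[-0.4407]
Step 11: x=[5.6031] v=[-0.4785]
Step 12: x=[5.5516] v=[-0.5146]
Step 13: x=[5.4967] v=[-0.5489]
Step 14: x=[5.4386] v=[-0.5812]
Step 15: x=[5.3775] v=[-0.6114]
Step 16: x=[5.3136] v=[-0.6394]
Step 17: x=[5.2471] v=[-0.6651]
Step 18: x=[5.1783] v=[-0.6884]
Step 19: x=[5.1074] v=[-0.7092]
Step 20: x=[5.0347] v=[-0.7275]
Step 21: x=[4.9604] v=[-0.7432]
Step 22: x=[4.8848] v=[-0.7562]
Step 23: x=[4.8082] v=[-0.7665]
Step 24: x=[4.7308] v=[-0.7740]
Step 25: x=[4.6529] v=[-0.7787]
Step 26: x=[4.5748] v=[-0.7806]
Step 27: x=[4.4968] v=[-0.7797]
Step 28: x=[4.4192] v=[-0.7760]
Step 29: x=[4.3423] v=[-0.7695]
Step 30: x=[4.2663] v=[-0.7602]
Step 31: x=[4.1915] v=[-0.7482]
Step 32: x=[4.1182] v=[-0.7335]
Step 33: x=[4.0466] v=[-0.7162]
Step 34: x=[3.9770] v=[-0.6963]
Step 35: x=[3.9096] v=[-0.6739]
Step 36: x=[3.8447] v=[-0.6491]
Step 37: x=[3.7825] v=[-0.6219]
Step 38: x=[3.7233] v=[-0.5925]
Step 39: x=[3.6672] v=[-0.5609]
Step 40: x=[3.6145] v=[-0.5273]
Step 41: x=[3.5653] v=[-0.4918]
Step 42: x=[3.5198] v=[-0.4546]
Step 43: x=[3.4782] v=[-0.4157]
Step 44: x=[3.4407] v=[-0.3753]
Step 45: x=[3.4073] v=[-0.3336]
Step 46: x=[3.3782] v=[-0.2907]
Step 47: x=[3.3535] v=[-0.2467]
Step 48: x=[3.3333] v=[-0.2018]
Step 49: x=[3.3177] v=[-0.1562]
Step 50: x=[3.3067] v=[-0.1100]
Step 51: x=[3.3004] v=[-0.0634]
Step 52: x=[3.2987] v=[-0.0166]
Step 53: x=[3.3017] v=[0.0303]
First v>=0 after going negative at step 53, time=5.3000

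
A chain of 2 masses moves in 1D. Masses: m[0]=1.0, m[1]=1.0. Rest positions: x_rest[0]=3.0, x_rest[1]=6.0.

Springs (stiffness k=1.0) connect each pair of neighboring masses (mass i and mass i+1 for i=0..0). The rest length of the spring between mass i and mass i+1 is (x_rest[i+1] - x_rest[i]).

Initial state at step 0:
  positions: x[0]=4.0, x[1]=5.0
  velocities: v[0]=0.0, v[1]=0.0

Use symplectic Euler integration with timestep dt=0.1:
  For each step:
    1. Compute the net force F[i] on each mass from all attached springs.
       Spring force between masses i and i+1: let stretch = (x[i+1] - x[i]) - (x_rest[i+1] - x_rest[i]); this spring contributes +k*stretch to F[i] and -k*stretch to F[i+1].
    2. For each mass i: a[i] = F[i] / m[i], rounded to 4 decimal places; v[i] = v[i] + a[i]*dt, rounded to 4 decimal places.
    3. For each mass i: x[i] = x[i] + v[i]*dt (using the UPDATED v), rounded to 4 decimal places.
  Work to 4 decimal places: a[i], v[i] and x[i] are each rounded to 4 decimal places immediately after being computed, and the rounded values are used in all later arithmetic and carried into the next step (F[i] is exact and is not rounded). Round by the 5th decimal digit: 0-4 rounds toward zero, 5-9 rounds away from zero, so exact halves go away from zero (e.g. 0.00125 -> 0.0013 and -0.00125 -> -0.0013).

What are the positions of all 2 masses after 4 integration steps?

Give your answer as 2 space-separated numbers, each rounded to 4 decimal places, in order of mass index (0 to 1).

Step 0: x=[4.0000 5.0000] v=[0.0000 0.0000]
Step 1: x=[3.9800 5.0200] v=[-0.2000 0.2000]
Step 2: x=[3.9404 5.0596] v=[-0.3960 0.3960]
Step 3: x=[3.8820 5.1180] v=[-0.5841 0.5841]
Step 4: x=[3.8060 5.1941] v=[-0.7605 0.7605]

Answer: 3.8060 5.1941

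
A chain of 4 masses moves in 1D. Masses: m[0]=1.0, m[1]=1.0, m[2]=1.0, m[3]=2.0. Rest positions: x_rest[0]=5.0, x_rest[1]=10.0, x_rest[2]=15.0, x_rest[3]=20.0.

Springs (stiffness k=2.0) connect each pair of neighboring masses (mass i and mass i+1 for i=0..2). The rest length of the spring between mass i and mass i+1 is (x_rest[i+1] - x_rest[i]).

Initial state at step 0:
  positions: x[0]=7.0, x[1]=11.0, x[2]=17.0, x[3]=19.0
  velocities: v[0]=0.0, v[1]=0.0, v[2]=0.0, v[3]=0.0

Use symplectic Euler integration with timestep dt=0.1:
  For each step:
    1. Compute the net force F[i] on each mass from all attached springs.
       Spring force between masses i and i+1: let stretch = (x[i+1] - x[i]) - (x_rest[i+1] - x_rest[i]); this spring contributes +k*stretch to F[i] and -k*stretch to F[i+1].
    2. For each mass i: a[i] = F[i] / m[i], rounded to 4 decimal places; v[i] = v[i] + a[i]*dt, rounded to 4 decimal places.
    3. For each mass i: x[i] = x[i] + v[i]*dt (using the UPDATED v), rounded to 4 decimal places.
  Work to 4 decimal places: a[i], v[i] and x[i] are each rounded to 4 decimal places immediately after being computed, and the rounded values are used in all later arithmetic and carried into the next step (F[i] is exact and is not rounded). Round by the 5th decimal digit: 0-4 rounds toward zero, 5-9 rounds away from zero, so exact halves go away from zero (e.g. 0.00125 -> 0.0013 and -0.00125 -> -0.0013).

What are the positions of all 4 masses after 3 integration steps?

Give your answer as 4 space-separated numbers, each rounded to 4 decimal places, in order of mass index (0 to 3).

Answer: 6.8859 11.2223 16.5427 19.1746

Derivation:
Step 0: x=[7.0000 11.0000 17.0000 19.0000] v=[0.0000 0.0000 0.0000 0.0000]
Step 1: x=[6.9800 11.0400 16.9200 19.0300] v=[-0.2000 0.4000 -0.8000 0.3000]
Step 2: x=[6.9412 11.1164 16.7646 19.0889] v=[-0.3880 0.7640 -1.5540 0.5890]
Step 3: x=[6.8859 11.2223 16.5427 19.1746] v=[-0.5530 1.0586 -2.2188 0.8566]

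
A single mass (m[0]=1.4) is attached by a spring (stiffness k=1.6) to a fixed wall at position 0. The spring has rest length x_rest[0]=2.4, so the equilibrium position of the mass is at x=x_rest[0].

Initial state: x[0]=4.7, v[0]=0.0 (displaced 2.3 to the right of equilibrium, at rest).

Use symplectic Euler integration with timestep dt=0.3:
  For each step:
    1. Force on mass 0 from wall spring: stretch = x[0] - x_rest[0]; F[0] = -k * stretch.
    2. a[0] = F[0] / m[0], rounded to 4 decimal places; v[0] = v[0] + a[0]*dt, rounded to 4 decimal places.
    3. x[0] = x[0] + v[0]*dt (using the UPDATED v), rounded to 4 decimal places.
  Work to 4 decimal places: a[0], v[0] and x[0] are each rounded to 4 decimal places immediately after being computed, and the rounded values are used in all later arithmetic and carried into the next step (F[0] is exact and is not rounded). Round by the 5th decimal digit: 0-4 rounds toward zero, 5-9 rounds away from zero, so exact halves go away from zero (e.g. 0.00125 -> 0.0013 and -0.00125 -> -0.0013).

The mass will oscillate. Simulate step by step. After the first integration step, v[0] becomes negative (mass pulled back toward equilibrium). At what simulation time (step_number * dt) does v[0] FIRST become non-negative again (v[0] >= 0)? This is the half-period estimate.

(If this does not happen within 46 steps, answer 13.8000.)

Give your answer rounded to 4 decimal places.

Answer: 3.0000

Derivation:
Step 0: x=[4.7000] v=[0.0000]
Step 1: x=[4.4634] v=[-0.7886]
Step 2: x=[4.0146] v=[-1.4961]
Step 3: x=[3.3997] v=[-2.0497]
Step 4: x=[2.6820] v=[-2.3925]
Step 5: x=[1.9352] v=[-2.4892]
Step 6: x=[1.2363] v=[-2.3298]
Step 7: x=[0.6571] v=[-1.9308]
Step 8: x=[0.2571] v=[-1.3332]
Step 9: x=[0.0776] v=[-0.5985]
Step 10: x=[0.1369] v=[0.1978]
First v>=0 after going negative at step 10, time=3.0000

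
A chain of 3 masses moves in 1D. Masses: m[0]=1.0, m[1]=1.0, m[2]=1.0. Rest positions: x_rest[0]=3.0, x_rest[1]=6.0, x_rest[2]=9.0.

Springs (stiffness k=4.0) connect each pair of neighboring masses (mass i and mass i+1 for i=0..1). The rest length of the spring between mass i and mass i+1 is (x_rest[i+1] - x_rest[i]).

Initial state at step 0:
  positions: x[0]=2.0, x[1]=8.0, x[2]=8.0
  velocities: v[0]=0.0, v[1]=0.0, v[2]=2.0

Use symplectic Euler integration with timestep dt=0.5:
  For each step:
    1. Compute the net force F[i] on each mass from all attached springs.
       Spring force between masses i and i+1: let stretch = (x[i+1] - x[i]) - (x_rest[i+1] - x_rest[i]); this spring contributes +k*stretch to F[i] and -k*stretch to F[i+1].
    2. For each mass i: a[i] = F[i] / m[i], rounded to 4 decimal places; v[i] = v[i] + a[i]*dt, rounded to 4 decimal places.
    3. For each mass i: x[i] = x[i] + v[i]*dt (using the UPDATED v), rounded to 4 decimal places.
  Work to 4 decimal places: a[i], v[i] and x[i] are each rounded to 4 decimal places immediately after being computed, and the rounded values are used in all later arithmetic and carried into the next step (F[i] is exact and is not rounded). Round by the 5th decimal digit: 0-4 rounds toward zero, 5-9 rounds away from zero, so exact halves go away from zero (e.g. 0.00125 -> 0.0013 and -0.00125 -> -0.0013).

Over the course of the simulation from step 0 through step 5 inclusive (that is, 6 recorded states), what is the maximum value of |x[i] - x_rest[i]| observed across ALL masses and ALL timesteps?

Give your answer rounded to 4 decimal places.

Step 0: x=[2.0000 8.0000 8.0000] v=[0.0000 0.0000 2.0000]
Step 1: x=[5.0000 2.0000 12.0000] v=[6.0000 -12.0000 8.0000]
Step 2: x=[2.0000 9.0000 9.0000] v=[-6.0000 14.0000 -6.0000]
Step 3: x=[3.0000 9.0000 9.0000] v=[2.0000 0.0000 0.0000]
Step 4: x=[7.0000 3.0000 12.0000] v=[8.0000 -12.0000 6.0000]
Step 5: x=[4.0000 10.0000 9.0000] v=[-6.0000 14.0000 -6.0000]
Max displacement = 4.0000

Answer: 4.0000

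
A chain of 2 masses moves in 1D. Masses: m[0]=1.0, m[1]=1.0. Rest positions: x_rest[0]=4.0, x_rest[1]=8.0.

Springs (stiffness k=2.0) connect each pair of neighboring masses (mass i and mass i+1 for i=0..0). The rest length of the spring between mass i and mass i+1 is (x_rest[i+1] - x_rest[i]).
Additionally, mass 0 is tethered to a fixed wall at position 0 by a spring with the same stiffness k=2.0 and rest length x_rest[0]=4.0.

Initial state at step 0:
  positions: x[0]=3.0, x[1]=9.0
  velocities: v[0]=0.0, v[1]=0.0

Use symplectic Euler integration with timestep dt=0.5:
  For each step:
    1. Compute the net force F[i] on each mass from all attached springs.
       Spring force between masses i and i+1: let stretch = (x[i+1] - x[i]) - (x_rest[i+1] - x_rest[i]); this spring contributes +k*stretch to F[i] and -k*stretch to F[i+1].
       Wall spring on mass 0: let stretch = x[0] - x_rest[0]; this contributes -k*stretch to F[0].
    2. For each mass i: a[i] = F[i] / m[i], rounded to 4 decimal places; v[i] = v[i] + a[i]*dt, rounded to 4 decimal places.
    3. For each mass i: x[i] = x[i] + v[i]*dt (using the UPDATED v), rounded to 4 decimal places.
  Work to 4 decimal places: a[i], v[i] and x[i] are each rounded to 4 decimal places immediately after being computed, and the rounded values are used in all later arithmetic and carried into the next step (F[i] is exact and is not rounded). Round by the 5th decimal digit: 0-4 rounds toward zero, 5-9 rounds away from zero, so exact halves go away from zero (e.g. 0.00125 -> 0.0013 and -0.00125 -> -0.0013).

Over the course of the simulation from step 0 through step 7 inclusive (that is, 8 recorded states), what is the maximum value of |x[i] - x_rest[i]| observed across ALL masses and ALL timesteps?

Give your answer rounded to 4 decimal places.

Answer: 1.5000

Derivation:
Step 0: x=[3.0000 9.0000] v=[0.0000 0.0000]
Step 1: x=[4.5000 8.0000] v=[3.0000 -2.0000]
Step 2: x=[5.5000 7.2500] v=[2.0000 -1.5000]
Step 3: x=[4.6250 7.6250] v=[-1.7500 0.7500]
Step 4: x=[2.9375 8.5000] v=[-3.3750 1.7500]
Step 5: x=[2.5625 8.5938] v=[-0.7500 0.1875]
Step 6: x=[3.9219 7.6719] v=[2.7188 -1.8438]
Step 7: x=[5.1954 6.8750] v=[2.5469 -1.5938]
Max displacement = 1.5000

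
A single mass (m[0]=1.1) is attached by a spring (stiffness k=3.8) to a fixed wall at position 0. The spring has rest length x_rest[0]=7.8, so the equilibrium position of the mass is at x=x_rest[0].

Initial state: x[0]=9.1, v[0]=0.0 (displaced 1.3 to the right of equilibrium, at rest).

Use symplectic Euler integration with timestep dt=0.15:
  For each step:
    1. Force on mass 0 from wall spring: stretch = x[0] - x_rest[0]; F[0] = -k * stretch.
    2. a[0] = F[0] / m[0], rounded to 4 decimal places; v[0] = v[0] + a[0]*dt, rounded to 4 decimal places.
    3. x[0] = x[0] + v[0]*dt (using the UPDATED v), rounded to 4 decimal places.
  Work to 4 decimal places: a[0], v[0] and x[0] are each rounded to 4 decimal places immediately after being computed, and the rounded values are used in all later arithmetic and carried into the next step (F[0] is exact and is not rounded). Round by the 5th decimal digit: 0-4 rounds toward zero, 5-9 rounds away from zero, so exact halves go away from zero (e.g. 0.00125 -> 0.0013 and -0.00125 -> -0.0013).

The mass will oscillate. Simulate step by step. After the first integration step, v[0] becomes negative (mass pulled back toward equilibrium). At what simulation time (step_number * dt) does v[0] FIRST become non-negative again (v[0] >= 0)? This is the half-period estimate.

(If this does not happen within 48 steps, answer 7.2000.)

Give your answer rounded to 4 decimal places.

Step 0: x=[9.1000] v=[0.0000]
Step 1: x=[8.9990] v=[-0.6736]
Step 2: x=[8.8048] v=[-1.2949]
Step 3: x=[8.5325] v=[-1.8156]
Step 4: x=[8.2032] v=[-2.1952]
Step 5: x=[7.8426] v=[-2.4041]
Step 6: x=[7.4787] v=[-2.4262]
Step 7: x=[7.1397] v=[-2.2597]
Step 8: x=[6.8521] v=[-1.9176]
Step 9: x=[6.6381] v=[-1.4264]
Step 10: x=[6.5145] v=[-0.8243]
Step 11: x=[6.4908] v=[-0.1582]
Step 12: x=[6.5688] v=[0.5202]
First v>=0 after going negative at step 12, time=1.8000

Answer: 1.8000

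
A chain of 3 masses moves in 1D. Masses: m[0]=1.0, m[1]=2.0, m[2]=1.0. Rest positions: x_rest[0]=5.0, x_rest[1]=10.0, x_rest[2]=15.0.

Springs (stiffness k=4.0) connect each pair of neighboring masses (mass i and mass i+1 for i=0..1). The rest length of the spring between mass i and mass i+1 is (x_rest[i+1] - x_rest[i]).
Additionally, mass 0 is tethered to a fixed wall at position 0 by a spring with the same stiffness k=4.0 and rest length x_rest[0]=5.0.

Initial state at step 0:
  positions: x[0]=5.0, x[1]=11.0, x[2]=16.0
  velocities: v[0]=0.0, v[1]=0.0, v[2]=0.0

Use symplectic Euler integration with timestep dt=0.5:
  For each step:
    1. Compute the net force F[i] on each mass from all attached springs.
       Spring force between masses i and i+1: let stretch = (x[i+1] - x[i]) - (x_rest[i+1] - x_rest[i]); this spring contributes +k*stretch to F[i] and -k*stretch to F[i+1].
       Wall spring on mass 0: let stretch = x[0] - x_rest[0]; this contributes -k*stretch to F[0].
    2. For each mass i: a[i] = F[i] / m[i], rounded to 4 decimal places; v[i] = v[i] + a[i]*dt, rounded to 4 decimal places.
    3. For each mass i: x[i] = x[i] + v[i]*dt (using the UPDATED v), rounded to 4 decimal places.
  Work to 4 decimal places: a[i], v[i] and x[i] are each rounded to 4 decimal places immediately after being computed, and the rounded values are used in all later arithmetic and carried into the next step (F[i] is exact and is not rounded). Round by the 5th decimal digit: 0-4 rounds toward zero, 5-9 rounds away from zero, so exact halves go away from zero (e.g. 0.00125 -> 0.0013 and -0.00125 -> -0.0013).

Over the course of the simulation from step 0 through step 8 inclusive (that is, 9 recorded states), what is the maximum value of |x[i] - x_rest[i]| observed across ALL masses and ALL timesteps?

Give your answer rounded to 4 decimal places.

Answer: 1.2500

Derivation:
Step 0: x=[5.0000 11.0000 16.0000] v=[0.0000 0.0000 0.0000]
Step 1: x=[6.0000 10.5000 16.0000] v=[2.0000 -1.0000 0.0000]
Step 2: x=[5.5000 10.5000 15.5000] v=[-1.0000 0.0000 -1.0000]
Step 3: x=[4.5000 10.5000 15.0000] v=[-2.0000 0.0000 -1.0000]
Step 4: x=[5.0000 9.7500 15.0000] v=[1.0000 -1.5000 0.0000]
Step 5: x=[5.2500 9.2500 14.7500] v=[0.5000 -1.0000 -0.5000]
Step 6: x=[4.2500 9.5000 14.0000] v=[-2.0000 0.5000 -1.5000]
Step 7: x=[4.2500 9.3750 13.7500] v=[0.0000 -0.2500 -0.5000]
Step 8: x=[5.1250 8.8750 14.1250] v=[1.7500 -1.0000 0.7500]
Max displacement = 1.2500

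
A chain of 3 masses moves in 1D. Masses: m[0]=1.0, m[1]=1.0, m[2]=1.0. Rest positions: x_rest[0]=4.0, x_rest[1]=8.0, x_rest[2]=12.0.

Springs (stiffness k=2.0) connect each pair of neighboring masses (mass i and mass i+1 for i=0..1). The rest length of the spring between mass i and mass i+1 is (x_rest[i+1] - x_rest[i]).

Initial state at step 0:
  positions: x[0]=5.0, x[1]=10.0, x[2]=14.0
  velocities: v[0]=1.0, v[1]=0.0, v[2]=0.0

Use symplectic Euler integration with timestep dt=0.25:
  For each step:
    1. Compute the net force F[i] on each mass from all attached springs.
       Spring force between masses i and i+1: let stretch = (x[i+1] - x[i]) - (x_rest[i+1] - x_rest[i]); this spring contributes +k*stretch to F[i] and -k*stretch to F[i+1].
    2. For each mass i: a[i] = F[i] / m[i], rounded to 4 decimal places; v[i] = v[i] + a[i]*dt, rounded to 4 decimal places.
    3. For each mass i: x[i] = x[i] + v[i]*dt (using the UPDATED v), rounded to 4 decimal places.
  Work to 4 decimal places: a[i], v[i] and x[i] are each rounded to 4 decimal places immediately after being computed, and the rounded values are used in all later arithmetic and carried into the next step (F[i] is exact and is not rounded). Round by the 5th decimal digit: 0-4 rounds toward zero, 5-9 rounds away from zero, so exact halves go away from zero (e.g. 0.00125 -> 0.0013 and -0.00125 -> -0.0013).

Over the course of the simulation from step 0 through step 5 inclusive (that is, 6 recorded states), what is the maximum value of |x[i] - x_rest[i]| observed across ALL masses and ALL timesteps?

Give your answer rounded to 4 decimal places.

Answer: 2.7956

Derivation:
Step 0: x=[5.0000 10.0000 14.0000] v=[1.0000 0.0000 0.0000]
Step 1: x=[5.3750 9.8750 14.0000] v=[1.5000 -0.5000 0.0000]
Step 2: x=[5.8125 9.7031 13.9844] v=[1.7500 -0.6875 -0.0625]
Step 3: x=[6.2363 9.5801 13.9336] v=[1.6953 -0.4922 -0.2032]
Step 4: x=[6.5781 9.5833 13.8386] v=[1.3672 0.0127 -0.3800]
Step 5: x=[6.7956 9.7428 13.7117] v=[0.8698 0.6378 -0.5077]
Max displacement = 2.7956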